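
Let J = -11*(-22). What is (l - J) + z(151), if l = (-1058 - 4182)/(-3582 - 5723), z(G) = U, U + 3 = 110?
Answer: -250187/1861 ≈ -134.44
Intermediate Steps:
U = 107 (U = -3 + 110 = 107)
z(G) = 107
l = 1048/1861 (l = -5240/(-9305) = -5240*(-1/9305) = 1048/1861 ≈ 0.56314)
J = 242
(l - J) + z(151) = (1048/1861 - 1*242) + 107 = (1048/1861 - 242) + 107 = -449314/1861 + 107 = -250187/1861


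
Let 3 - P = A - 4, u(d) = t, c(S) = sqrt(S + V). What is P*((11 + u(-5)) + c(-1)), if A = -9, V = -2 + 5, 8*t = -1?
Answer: 174 + 16*sqrt(2) ≈ 196.63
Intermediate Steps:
t = -1/8 (t = (1/8)*(-1) = -1/8 ≈ -0.12500)
V = 3
c(S) = sqrt(3 + S) (c(S) = sqrt(S + 3) = sqrt(3 + S))
u(d) = -1/8
P = 16 (P = 3 - (-9 - 4) = 3 - 1*(-13) = 3 + 13 = 16)
P*((11 + u(-5)) + c(-1)) = 16*((11 - 1/8) + sqrt(3 - 1)) = 16*(87/8 + sqrt(2)) = 174 + 16*sqrt(2)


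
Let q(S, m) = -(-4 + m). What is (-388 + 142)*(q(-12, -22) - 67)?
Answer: 10086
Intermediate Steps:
q(S, m) = 4 - m
(-388 + 142)*(q(-12, -22) - 67) = (-388 + 142)*((4 - 1*(-22)) - 67) = -246*((4 + 22) - 67) = -246*(26 - 67) = -246*(-41) = 10086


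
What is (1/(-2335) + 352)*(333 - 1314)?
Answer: -806302539/2335 ≈ -3.4531e+5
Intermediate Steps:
(1/(-2335) + 352)*(333 - 1314) = (-1/2335 + 352)*(-981) = (821919/2335)*(-981) = -806302539/2335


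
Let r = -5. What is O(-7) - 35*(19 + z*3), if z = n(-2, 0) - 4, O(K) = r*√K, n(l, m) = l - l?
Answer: -245 - 5*I*√7 ≈ -245.0 - 13.229*I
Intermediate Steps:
n(l, m) = 0
O(K) = -5*√K
z = -4 (z = 0 - 4 = -4)
O(-7) - 35*(19 + z*3) = -5*I*√7 - 35*(19 - 4*3) = -5*I*√7 - 35*(19 - 12) = -5*I*√7 - 35*7 = -5*I*√7 - 245 = -245 - 5*I*√7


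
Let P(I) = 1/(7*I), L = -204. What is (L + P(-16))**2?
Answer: 522076801/12544 ≈ 41620.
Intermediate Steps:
P(I) = 1/(7*I)
(L + P(-16))**2 = (-204 + (1/7)/(-16))**2 = (-204 + (1/7)*(-1/16))**2 = (-204 - 1/112)**2 = (-22849/112)**2 = 522076801/12544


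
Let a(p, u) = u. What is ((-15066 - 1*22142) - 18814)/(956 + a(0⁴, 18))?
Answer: -28011/487 ≈ -57.517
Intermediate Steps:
((-15066 - 1*22142) - 18814)/(956 + a(0⁴, 18)) = ((-15066 - 1*22142) - 18814)/(956 + 18) = ((-15066 - 22142) - 18814)/974 = (-37208 - 18814)*(1/974) = -56022*1/974 = -28011/487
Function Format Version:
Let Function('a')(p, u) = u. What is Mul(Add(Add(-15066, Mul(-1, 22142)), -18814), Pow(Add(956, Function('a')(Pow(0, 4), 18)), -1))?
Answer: Rational(-28011, 487) ≈ -57.517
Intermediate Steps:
Mul(Add(Add(-15066, Mul(-1, 22142)), -18814), Pow(Add(956, Function('a')(Pow(0, 4), 18)), -1)) = Mul(Add(Add(-15066, Mul(-1, 22142)), -18814), Pow(Add(956, 18), -1)) = Mul(Add(Add(-15066, -22142), -18814), Pow(974, -1)) = Mul(Add(-37208, -18814), Rational(1, 974)) = Mul(-56022, Rational(1, 974)) = Rational(-28011, 487)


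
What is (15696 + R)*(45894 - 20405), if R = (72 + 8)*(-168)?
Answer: 57503184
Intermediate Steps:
R = -13440 (R = 80*(-168) = -13440)
(15696 + R)*(45894 - 20405) = (15696 - 13440)*(45894 - 20405) = 2256*25489 = 57503184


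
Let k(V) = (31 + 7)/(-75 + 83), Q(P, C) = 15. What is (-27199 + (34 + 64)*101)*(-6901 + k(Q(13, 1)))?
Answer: 477248085/4 ≈ 1.1931e+8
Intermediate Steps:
k(V) = 19/4 (k(V) = 38/8 = 38*(⅛) = 19/4)
(-27199 + (34 + 64)*101)*(-6901 + k(Q(13, 1))) = (-27199 + (34 + 64)*101)*(-6901 + 19/4) = (-27199 + 98*101)*(-27585/4) = (-27199 + 9898)*(-27585/4) = -17301*(-27585/4) = 477248085/4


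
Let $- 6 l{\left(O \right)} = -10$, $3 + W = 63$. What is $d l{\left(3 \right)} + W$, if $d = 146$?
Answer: $\frac{910}{3} \approx 303.33$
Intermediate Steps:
$W = 60$ ($W = -3 + 63 = 60$)
$l{\left(O \right)} = \frac{5}{3}$ ($l{\left(O \right)} = \left(- \frac{1}{6}\right) \left(-10\right) = \frac{5}{3}$)
$d l{\left(3 \right)} + W = 146 \cdot \frac{5}{3} + 60 = \frac{730}{3} + 60 = \frac{910}{3}$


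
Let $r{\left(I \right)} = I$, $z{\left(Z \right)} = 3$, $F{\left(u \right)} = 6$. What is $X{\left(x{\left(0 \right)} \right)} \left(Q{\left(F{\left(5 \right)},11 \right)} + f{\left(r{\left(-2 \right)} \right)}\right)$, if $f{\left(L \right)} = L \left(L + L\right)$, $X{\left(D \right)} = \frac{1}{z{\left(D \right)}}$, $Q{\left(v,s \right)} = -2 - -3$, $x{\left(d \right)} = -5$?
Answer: $3$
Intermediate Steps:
$Q{\left(v,s \right)} = 1$ ($Q{\left(v,s \right)} = -2 + 3 = 1$)
$X{\left(D \right)} = \frac{1}{3}$
$f{\left(L \right)} = 2 L^{2}$ ($f{\left(L \right)} = L 2 L = 2 L^{2}$)
$X{\left(x{\left(0 \right)} \right)} \left(Q{\left(F{\left(5 \right)},11 \right)} + f{\left(r{\left(-2 \right)} \right)}\right) = \frac{1 + 2 \left(-2\right)^{2}}{3} = \frac{1 + 2 \cdot 4}{3} = \frac{1 + 8}{3} = \frac{1}{3} \cdot 9 = 3$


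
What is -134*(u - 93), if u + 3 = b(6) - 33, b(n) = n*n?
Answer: 12462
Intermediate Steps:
b(n) = n²
u = 0 (u = -3 + (6² - 33) = -3 + (36 - 33) = -3 + 3 = 0)
-134*(u - 93) = -134*(0 - 93) = -134*(-93) = 12462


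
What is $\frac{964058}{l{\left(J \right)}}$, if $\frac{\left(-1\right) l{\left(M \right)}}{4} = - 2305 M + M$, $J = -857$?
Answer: $- \frac{482029}{3949056} \approx -0.12206$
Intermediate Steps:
$l{\left(M \right)} = 9216 M$ ($l{\left(M \right)} = - 4 \left(- 2305 M + M\right) = - 4 \left(- 2304 M\right) = 9216 M$)
$\frac{964058}{l{\left(J \right)}} = \frac{964058}{9216 \left(-857\right)} = \frac{964058}{-7898112} = 964058 \left(- \frac{1}{7898112}\right) = - \frac{482029}{3949056}$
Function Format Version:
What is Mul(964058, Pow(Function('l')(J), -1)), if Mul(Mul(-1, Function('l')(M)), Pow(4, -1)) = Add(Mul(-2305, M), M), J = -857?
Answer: Rational(-482029, 3949056) ≈ -0.12206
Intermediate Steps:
Function('l')(M) = Mul(9216, M) (Function('l')(M) = Mul(-4, Add(Mul(-2305, M), M)) = Mul(-4, Mul(-2304, M)) = Mul(9216, M))
Mul(964058, Pow(Function('l')(J), -1)) = Mul(964058, Pow(Mul(9216, -857), -1)) = Mul(964058, Pow(-7898112, -1)) = Mul(964058, Rational(-1, 7898112)) = Rational(-482029, 3949056)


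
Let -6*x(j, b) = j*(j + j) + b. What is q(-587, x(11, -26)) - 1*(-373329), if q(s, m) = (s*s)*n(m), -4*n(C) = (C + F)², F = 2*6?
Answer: -49244607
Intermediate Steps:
F = 12
x(j, b) = -j²/3 - b/6 (x(j, b) = -(j*(j + j) + b)/6 = -(j*(2*j) + b)/6 = -(2*j² + b)/6 = -(b + 2*j²)/6 = -j²/3 - b/6)
n(C) = -(12 + C)²/4 (n(C) = -(C + 12)²/4 = -(12 + C)²/4)
q(s, m) = -s²*(12 + m)²/4 (q(s, m) = (s*s)*(-(12 + m)²/4) = s²*(-(12 + m)²/4) = -s²*(12 + m)²/4)
q(-587, x(11, -26)) - 1*(-373329) = -¼*(-587)²*(12 + (-⅓*11² - ⅙*(-26)))² - 1*(-373329) = -¼*344569*(12 + (-⅓*121 + 13/3))² + 373329 = -¼*344569*(12 + (-121/3 + 13/3))² + 373329 = -¼*344569*(12 - 36)² + 373329 = -¼*344569*(-24)² + 373329 = -¼*344569*576 + 373329 = -49617936 + 373329 = -49244607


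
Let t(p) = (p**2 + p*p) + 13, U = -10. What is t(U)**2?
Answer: 45369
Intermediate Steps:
t(p) = 13 + 2*p**2 (t(p) = (p**2 + p**2) + 13 = 2*p**2 + 13 = 13 + 2*p**2)
t(U)**2 = (13 + 2*(-10)**2)**2 = (13 + 2*100)**2 = (13 + 200)**2 = 213**2 = 45369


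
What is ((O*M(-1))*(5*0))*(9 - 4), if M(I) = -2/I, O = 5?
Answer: 0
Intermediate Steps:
((O*M(-1))*(5*0))*(9 - 4) = ((5*(-2/(-1)))*(5*0))*(9 - 4) = ((5*(-2*(-1)))*0)*5 = ((5*2)*0)*5 = (10*0)*5 = 0*5 = 0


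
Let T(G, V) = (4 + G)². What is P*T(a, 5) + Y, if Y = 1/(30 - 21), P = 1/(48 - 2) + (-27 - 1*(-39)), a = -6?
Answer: 9977/207 ≈ 48.198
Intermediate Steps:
P = 553/46 (P = 1/46 + (-27 + 39) = 1/46 + 12 = 553/46 ≈ 12.022)
Y = ⅑ (Y = 1/9 = ⅑ ≈ 0.11111)
P*T(a, 5) + Y = 553*(4 - 6)²/46 + ⅑ = (553/46)*(-2)² + ⅑ = (553/46)*4 + ⅑ = 1106/23 + ⅑ = 9977/207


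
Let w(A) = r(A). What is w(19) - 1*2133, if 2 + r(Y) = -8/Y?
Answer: -40573/19 ≈ -2135.4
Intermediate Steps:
r(Y) = -2 - 8/Y
w(A) = -2 - 8/A
w(19) - 1*2133 = (-2 - 8/19) - 1*2133 = (-2 - 8*1/19) - 2133 = (-2 - 8/19) - 2133 = -46/19 - 2133 = -40573/19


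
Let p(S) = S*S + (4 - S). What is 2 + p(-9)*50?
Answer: 4702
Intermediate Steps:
p(S) = 4 + S² - S (p(S) = S² + (4 - S) = 4 + S² - S)
2 + p(-9)*50 = 2 + (4 + (-9)² - 1*(-9))*50 = 2 + (4 + 81 + 9)*50 = 2 + 94*50 = 2 + 4700 = 4702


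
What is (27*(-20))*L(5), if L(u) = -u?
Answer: 2700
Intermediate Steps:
(27*(-20))*L(5) = (27*(-20))*(-1*5) = -540*(-5) = 2700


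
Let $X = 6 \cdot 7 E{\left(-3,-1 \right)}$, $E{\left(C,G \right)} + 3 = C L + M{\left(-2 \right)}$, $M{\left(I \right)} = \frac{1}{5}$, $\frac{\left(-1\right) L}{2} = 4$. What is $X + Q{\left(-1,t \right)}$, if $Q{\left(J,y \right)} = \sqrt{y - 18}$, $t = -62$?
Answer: $\frac{4452}{5} + 4 i \sqrt{5} \approx 890.4 + 8.9443 i$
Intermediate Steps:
$L = -8$ ($L = \left(-2\right) 4 = -8$)
$M{\left(I \right)} = \frac{1}{5}$
$E{\left(C,G \right)} = - \frac{14}{5} - 8 C$ ($E{\left(C,G \right)} = -3 + \left(C \left(-8\right) + \frac{1}{5}\right) = -3 - \left(- \frac{1}{5} + 8 C\right) = - \frac{14}{5} - 8 C$)
$Q{\left(J,y \right)} = \sqrt{-18 + y}$
$X = \frac{4452}{5}$ ($X = 6 \cdot 7 \left(- \frac{14}{5} - -24\right) = 42 \left(- \frac{14}{5} + 24\right) = 42 \cdot \frac{106}{5} = \frac{4452}{5} \approx 890.4$)
$X + Q{\left(-1,t \right)} = \frac{4452}{5} + \sqrt{-18 - 62} = \frac{4452}{5} + \sqrt{-80} = \frac{4452}{5} + 4 i \sqrt{5}$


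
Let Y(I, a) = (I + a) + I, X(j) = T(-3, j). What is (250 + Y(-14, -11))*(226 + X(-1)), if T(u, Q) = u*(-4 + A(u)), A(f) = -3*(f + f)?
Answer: 38824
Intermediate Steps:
A(f) = -6*f
T(u, Q) = u*(-4 - 6*u)
X(j) = -42 (X(j) = -2*(-3)*(2 + 3*(-3)) = -2*(-3)*(2 - 9) = -2*(-3)*(-7) = -42)
Y(I, a) = a + 2*I
(250 + Y(-14, -11))*(226 + X(-1)) = (250 + (-11 + 2*(-14)))*(226 - 42) = (250 + (-11 - 28))*184 = (250 - 39)*184 = 211*184 = 38824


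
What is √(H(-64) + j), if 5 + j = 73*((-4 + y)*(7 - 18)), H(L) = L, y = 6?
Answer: 5*I*√67 ≈ 40.927*I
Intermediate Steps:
j = -1611 (j = -5 + 73*((-4 + 6)*(7 - 18)) = -5 + 73*(2*(-11)) = -5 + 73*(-22) = -5 - 1606 = -1611)
√(H(-64) + j) = √(-64 - 1611) = √(-1675) = 5*I*√67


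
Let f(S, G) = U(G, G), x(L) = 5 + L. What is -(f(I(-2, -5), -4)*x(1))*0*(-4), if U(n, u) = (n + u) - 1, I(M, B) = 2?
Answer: 0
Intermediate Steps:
U(n, u) = -1 + n + u
f(S, G) = -1 + 2*G (f(S, G) = -1 + G + G = -1 + 2*G)
-(f(I(-2, -5), -4)*x(1))*0*(-4) = -((-1 + 2*(-4))*(5 + 1))*0*(-4) = -((-1 - 8)*6)*0*(-4) = --9*6*0*(-4) = -(-54*0)*(-4) = -0*(-4) = -1*0 = 0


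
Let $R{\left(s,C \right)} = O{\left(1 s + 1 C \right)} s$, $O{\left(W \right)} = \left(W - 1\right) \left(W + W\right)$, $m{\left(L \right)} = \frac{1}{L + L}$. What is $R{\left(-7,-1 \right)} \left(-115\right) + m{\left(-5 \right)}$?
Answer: $\frac{1159199}{10} \approx 1.1592 \cdot 10^{5}$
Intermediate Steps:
$m{\left(L \right)} = \frac{1}{2 L}$
$O{\left(W \right)} = 2 W \left(-1 + W\right)$ ($O{\left(W \right)} = \left(-1 + W\right) 2 W = 2 W \left(-1 + W\right)$)
$R{\left(s,C \right)} = 2 s \left(C + s\right) \left(-1 + C + s\right)$ ($R{\left(s,C \right)} = 2 \left(1 s + 1 C\right) \left(-1 + \left(1 s + 1 C\right)\right) s = 2 \left(s + C\right) \left(-1 + \left(s + C\right)\right) s = 2 \left(C + s\right) \left(-1 + \left(C + s\right)\right) s = 2 \left(C + s\right) \left(-1 + C + s\right) s = 2 s \left(C + s\right) \left(-1 + C + s\right)$)
$R{\left(-7,-1 \right)} \left(-115\right) + m{\left(-5 \right)} = 2 \left(-7\right) \left(-1 - 7\right) \left(-1 - 1 - 7\right) \left(-115\right) + \frac{1}{2 \left(-5\right)} = 2 \left(-7\right) \left(-8\right) \left(-9\right) \left(-115\right) + \frac{1}{2} \left(- \frac{1}{5}\right) = \left(-1008\right) \left(-115\right) - \frac{1}{10} = 115920 - \frac{1}{10} = \frac{1159199}{10}$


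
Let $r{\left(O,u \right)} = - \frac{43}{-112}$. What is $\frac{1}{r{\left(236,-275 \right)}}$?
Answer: $\frac{112}{43} \approx 2.6047$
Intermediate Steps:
$r{\left(O,u \right)} = \frac{43}{112}$ ($r{\left(O,u \right)} = \left(-43\right) \left(- \frac{1}{112}\right) = \frac{43}{112}$)
$\frac{1}{r{\left(236,-275 \right)}} = \frac{1}{\frac{43}{112}} = \frac{112}{43}$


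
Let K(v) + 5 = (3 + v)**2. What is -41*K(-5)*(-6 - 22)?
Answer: -1148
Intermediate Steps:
K(v) = -5 + (3 + v)**2
-41*K(-5)*(-6 - 22) = -41*(-5 + (3 - 5)**2)*(-6 - 22) = -41*(-5 + (-2)**2)*(-28) = -41*(-5 + 4)*(-28) = -(-41)*(-28) = -41*28 = -1148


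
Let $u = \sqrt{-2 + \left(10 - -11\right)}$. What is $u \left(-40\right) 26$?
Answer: $- 1040 \sqrt{19} \approx -4533.3$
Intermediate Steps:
$u = \sqrt{19}$ ($u = \sqrt{-2 + \left(10 + 11\right)} = \sqrt{-2 + 21} = \sqrt{19} \approx 4.3589$)
$u \left(-40\right) 26 = \sqrt{19} \left(-40\right) 26 = - 40 \sqrt{19} \cdot 26 = - 1040 \sqrt{19}$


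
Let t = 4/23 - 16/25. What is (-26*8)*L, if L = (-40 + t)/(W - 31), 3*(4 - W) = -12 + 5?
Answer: -7259616/21275 ≈ -341.23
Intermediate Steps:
W = 19/3 (W = 4 - (-12 + 5)/3 = 4 - 1/3*(-7) = 4 + 7/3 = 19/3 ≈ 6.3333)
t = -268/575 (t = 4*(1/23) - 16*1/25 = 4/23 - 16/25 = -268/575 ≈ -0.46609)
L = 34902/21275 (L = (-40 - 268/575)/(19/3 - 31) = -23268/(575*(-74/3)) = -23268/575*(-3/74) = 34902/21275 ≈ 1.6405)
(-26*8)*L = -26*8*(34902/21275) = -208*34902/21275 = -7259616/21275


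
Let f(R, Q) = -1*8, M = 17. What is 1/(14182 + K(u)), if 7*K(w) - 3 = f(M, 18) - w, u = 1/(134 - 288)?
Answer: 1078/15287427 ≈ 7.0515e-5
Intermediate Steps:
f(R, Q) = -8
u = -1/154 (u = 1/(-154) = -1/154 ≈ -0.0064935)
K(w) = -5/7 - w/7 (K(w) = 3/7 + (-8 - w)/7 = 3/7 + (-8/7 - w/7) = -5/7 - w/7)
1/(14182 + K(u)) = 1/(14182 + (-5/7 - 1/7*(-1/154))) = 1/(14182 + (-5/7 + 1/1078)) = 1/(14182 - 769/1078) = 1/(15287427/1078) = 1078/15287427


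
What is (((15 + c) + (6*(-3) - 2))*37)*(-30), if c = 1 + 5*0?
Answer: 4440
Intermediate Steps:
c = 1 (c = 1 + 0 = 1)
(((15 + c) + (6*(-3) - 2))*37)*(-30) = (((15 + 1) + (6*(-3) - 2))*37)*(-30) = ((16 + (-18 - 2))*37)*(-30) = ((16 - 20)*37)*(-30) = -4*37*(-30) = -148*(-30) = 4440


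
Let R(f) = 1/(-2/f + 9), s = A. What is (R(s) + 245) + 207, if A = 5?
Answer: 19441/43 ≈ 452.12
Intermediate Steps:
s = 5
R(f) = 1/(9 - 2/f)
(R(s) + 245) + 207 = (5/(-2 + 9*5) + 245) + 207 = (5/(-2 + 45) + 245) + 207 = (5/43 + 245) + 207 = 10540/43 + 207 = 19441/43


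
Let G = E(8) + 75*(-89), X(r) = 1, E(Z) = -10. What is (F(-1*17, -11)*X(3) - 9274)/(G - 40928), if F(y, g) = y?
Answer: 3097/15871 ≈ 0.19514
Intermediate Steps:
G = -6685 (G = -10 + 75*(-89) = -10 - 6675 = -6685)
(F(-1*17, -11)*X(3) - 9274)/(G - 40928) = (-1*17*1 - 9274)/(-6685 - 40928) = (-17*1 - 9274)/(-47613) = (-17 - 9274)*(-1/47613) = -9291*(-1/47613) = 3097/15871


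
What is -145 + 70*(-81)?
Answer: -5815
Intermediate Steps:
-145 + 70*(-81) = -145 - 5670 = -5815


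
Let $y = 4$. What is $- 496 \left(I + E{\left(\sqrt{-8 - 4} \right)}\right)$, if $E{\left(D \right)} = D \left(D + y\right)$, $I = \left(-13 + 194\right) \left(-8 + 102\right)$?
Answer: $-8432992 - 3968 i \sqrt{3} \approx -8.433 \cdot 10^{6} - 6872.8 i$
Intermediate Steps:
$I = 17014$ ($I = 181 \cdot 94 = 17014$)
$E{\left(D \right)} = D \left(4 + D\right)$ ($E{\left(D \right)} = D \left(D + 4\right) = D \left(4 + D\right)$)
$- 496 \left(I + E{\left(\sqrt{-8 - 4} \right)}\right) = - 496 \left(17014 + \sqrt{-8 - 4} \left(4 + \sqrt{-8 - 4}\right)\right) = - 496 \left(17014 + \sqrt{-12} \left(4 + \sqrt{-12}\right)\right) = - 496 \left(17014 + 2 i \sqrt{3} \left(4 + 2 i \sqrt{3}\right)\right) = -8438944 - 992 i \sqrt{3} \left(4 + 2 i \sqrt{3}\right)$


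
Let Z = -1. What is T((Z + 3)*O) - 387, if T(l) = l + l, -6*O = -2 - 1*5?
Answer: -1147/3 ≈ -382.33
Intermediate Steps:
O = 7/6 (O = -(-2 - 1*5)/6 = -(-2 - 5)/6 = -⅙*(-7) = 7/6 ≈ 1.1667)
T(l) = 2*l
T((Z + 3)*O) - 387 = 2*((-1 + 3)*(7/6)) - 387 = 2*(2*(7/6)) - 387 = 2*(7/3) - 387 = 14/3 - 387 = -1147/3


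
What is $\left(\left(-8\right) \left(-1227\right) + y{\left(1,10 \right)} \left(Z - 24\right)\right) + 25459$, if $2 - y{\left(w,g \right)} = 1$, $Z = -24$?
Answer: $35227$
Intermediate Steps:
$y{\left(w,g \right)} = 1$ ($y{\left(w,g \right)} = 2 - 1 = 1$)
$\left(\left(-8\right) \left(-1227\right) + y{\left(1,10 \right)} \left(Z - 24\right)\right) + 25459 = \left(\left(-8\right) \left(-1227\right) + 1 \left(-24 - 24\right)\right) + 25459 = \left(9816 + 1 \left(-48\right)\right) + 25459 = \left(9816 - 48\right) + 25459 = 9768 + 25459 = 35227$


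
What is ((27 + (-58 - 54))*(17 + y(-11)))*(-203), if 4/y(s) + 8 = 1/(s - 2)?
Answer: 854369/3 ≈ 2.8479e+5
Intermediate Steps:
y(s) = 4/(-8 + 1/(-2 + s)) (y(s) = 4/(-8 + 1/(s - 2)) = 4/(-8 + 1/(-2 + s)))
((27 + (-58 - 54))*(17 + y(-11)))*(-203) = ((27 + (-58 - 54))*(17 + 4*(2 - 1*(-11))/(-17 + 8*(-11))))*(-203) = ((27 - 112)*(17 + 4*(2 + 11)/(-17 - 88)))*(-203) = -85*(17 + 4*13/(-105))*(-203) = -85*(17 + 4*(-1/105)*13)*(-203) = -85*(17 - 52/105)*(-203) = -85*1733/105*(-203) = -29461/21*(-203) = 854369/3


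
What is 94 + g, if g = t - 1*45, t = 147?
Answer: 196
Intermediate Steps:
g = 102 (g = 147 - 1*45 = 147 - 45 = 102)
94 + g = 94 + 102 = 196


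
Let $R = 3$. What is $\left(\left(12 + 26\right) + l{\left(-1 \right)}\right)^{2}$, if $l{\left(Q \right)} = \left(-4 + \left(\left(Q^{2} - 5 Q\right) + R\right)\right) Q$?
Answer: $1089$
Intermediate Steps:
$l{\left(Q \right)} = Q \left(-1 + Q^{2} - 5 Q\right)$ ($l{\left(Q \right)} = \left(-4 + \left(\left(Q^{2} - 5 Q\right) + 3\right)\right) Q = \left(-4 + \left(3 + Q^{2} - 5 Q\right)\right) Q = \left(-1 + Q^{2} - 5 Q\right) Q = Q \left(-1 + Q^{2} - 5 Q\right)$)
$\left(\left(12 + 26\right) + l{\left(-1 \right)}\right)^{2} = \left(\left(12 + 26\right) - \left(-1 + \left(-1\right)^{2} - -5\right)\right)^{2} = \left(38 - \left(-1 + 1 + 5\right)\right)^{2} = \left(38 - 5\right)^{2} = 33^{2} = 1089$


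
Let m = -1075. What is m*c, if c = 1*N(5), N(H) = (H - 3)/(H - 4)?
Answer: -2150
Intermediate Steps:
N(H) = (-3 + H)/(-4 + H)
c = 2 (c = 1*((-3 + 5)/(-4 + 5)) = 1*(2/1) = 1*(1*2) = 1*2 = 2)
m*c = -1075*2 = -2150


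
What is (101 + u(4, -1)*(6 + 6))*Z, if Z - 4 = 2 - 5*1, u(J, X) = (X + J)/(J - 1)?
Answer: 113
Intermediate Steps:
u(J, X) = (J + X)/(-1 + J)
Z = 1 (Z = 4 + (2 - 5*1) = 4 + (2 - 5) = 4 - 3 = 1)
(101 + u(4, -1)*(6 + 6))*Z = (101 + ((4 - 1)/(-1 + 4))*(6 + 6))*1 = (101 + (3/3)*12)*1 = (101 + ((1/3)*3)*12)*1 = (101 + 1*12)*1 = (101 + 12)*1 = 113*1 = 113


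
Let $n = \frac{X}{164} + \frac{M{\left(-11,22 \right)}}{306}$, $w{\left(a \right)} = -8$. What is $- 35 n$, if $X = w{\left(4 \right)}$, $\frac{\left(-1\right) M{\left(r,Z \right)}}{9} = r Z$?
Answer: $- \frac{172445}{697} \approx -247.41$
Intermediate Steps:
$M{\left(r,Z \right)} = - 9 Z r$ ($M{\left(r,Z \right)} = - 9 r Z = - 9 Z r$)
$X = -8$
$n = \frac{4927}{697}$ ($n = - \frac{8}{164} + \frac{\left(-9\right) 22 \left(-11\right)}{306} = \left(-8\right) \frac{1}{164} + 2178 \cdot \frac{1}{306} = - \frac{2}{41} + \frac{121}{17} = \frac{4927}{697} \approx 7.0689$)
$- 35 n = \left(-35\right) \frac{4927}{697} = - \frac{172445}{697}$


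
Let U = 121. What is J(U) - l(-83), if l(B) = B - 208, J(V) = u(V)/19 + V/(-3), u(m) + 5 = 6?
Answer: 14291/57 ≈ 250.72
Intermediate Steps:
u(m) = 1 (u(m) = -5 + 6 = 1)
J(V) = 1/19 - V/3 (J(V) = 1/19 + V/(-3) = 1*(1/19) + V*(-⅓) = 1/19 - V/3)
l(B) = -208 + B
J(U) - l(-83) = (1/19 - ⅓*121) - (-208 - 83) = (1/19 - 121/3) - 1*(-291) = -2296/57 + 291 = 14291/57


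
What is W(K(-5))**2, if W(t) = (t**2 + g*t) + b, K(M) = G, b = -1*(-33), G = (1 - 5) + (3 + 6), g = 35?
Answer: 54289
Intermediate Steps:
G = 5 (G = -4 + 9 = 5)
b = 33
K(M) = 5
W(t) = 33 + t**2 + 35*t (W(t) = (t**2 + 35*t) + 33 = 33 + t**2 + 35*t)
W(K(-5))**2 = (33 + 5**2 + 35*5)**2 = (33 + 25 + 175)**2 = 233**2 = 54289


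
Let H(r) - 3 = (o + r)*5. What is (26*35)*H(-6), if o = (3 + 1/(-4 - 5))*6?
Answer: 162890/3 ≈ 54297.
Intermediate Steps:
o = 52/3 (o = (3 + 1/(-9))*6 = (3 - ⅑)*6 = (26/9)*6 = 52/3 ≈ 17.333)
H(r) = 269/3 + 5*r (H(r) = 3 + (52/3 + r)*5 = 3 + (260/3 + 5*r) = 269/3 + 5*r)
(26*35)*H(-6) = (26*35)*(269/3 + 5*(-6)) = 910*(269/3 - 30) = 910*(179/3) = 162890/3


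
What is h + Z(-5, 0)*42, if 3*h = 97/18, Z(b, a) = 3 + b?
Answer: -4439/54 ≈ -82.204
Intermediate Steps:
h = 97/54 (h = (97/18)/3 = (97*(1/18))/3 = (⅓)*(97/18) = 97/54 ≈ 1.7963)
h + Z(-5, 0)*42 = 97/54 + (3 - 5)*42 = 97/54 - 2*42 = 97/54 - 84 = -4439/54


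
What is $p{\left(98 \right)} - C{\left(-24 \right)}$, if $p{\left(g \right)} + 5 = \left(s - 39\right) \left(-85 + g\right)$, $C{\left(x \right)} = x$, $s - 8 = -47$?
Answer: $-995$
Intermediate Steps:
$s = -39$ ($s = 8 - 47 = -39$)
$p{\left(g \right)} = 6625 - 78 g$ ($p{\left(g \right)} = -5 + \left(-39 - 39\right) \left(-85 + g\right) = -5 - 78 \left(-85 + g\right) = -5 - \left(-6630 + 78 g\right) = 6625 - 78 g$)
$p{\left(98 \right)} - C{\left(-24 \right)} = \left(6625 - 7644\right) - -24 = \left(6625 - 7644\right) + 24 = -1019 + 24 = -995$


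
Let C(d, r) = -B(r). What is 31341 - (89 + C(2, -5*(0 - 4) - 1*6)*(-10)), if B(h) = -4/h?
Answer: 218784/7 ≈ 31255.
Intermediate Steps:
C(d, r) = 4/r (C(d, r) = -(-4)/r = 4/r)
31341 - (89 + C(2, -5*(0 - 4) - 1*6)*(-10)) = 31341 - (89 + (4/(-5*(0 - 4) - 1*6))*(-10)) = 31341 - (89 + (4/(-5*(-4) - 6))*(-10)) = 31341 - (89 + (4/(20 - 6))*(-10)) = 31341 - (89 + (4/14)*(-10)) = 31341 - (89 + (4*(1/14))*(-10)) = 31341 - (89 + (2/7)*(-10)) = 31341 - (89 - 20/7) = 31341 - 1*603/7 = 31341 - 603/7 = 218784/7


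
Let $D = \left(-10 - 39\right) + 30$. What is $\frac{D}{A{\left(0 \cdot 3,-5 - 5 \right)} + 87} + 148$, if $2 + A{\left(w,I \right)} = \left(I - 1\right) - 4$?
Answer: $\frac{10341}{70} \approx 147.73$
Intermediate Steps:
$A{\left(w,I \right)} = -7 + I$ ($A{\left(w,I \right)} = -2 + \left(\left(I - 1\right) - 4\right) = -2 + \left(\left(-1 + I\right) - 4\right) = -2 + \left(-5 + I\right) = -7 + I$)
$D = -19$ ($D = -49 + 30 = -19$)
$\frac{D}{A{\left(0 \cdot 3,-5 - 5 \right)} + 87} + 148 = \frac{1}{\left(-7 - 10\right) + 87} \left(-19\right) + 148 = \frac{1}{-17 + 87} \left(-19\right) + 148 = \frac{1}{70} \left(-19\right) + 148 = - \frac{19}{70} + 148 = \frac{10341}{70}$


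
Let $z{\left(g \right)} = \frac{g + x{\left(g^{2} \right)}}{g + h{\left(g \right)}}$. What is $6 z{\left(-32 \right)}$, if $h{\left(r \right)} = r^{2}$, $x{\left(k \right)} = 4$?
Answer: $- \frac{21}{124} \approx -0.16935$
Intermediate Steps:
$z{\left(g \right)} = \frac{4 + g}{g + g^{2}}$ ($z{\left(g \right)} = \frac{g + 4}{g + g^{2}} = \frac{4 + g}{g + g^{2}}$)
$6 z{\left(-32 \right)} = 6 \frac{4 - 32}{\left(-32\right) \left(1 - 32\right)} = 6 \left(\left(- \frac{1}{32}\right) \frac{1}{-31} \left(-28\right)\right) = 6 \left(\left(- \frac{1}{32}\right) \left(- \frac{1}{31}\right) \left(-28\right)\right) = 6 \left(- \frac{7}{248}\right) = - \frac{21}{124}$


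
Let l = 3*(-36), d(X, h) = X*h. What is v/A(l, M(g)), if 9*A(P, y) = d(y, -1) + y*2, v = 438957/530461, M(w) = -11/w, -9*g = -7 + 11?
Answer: 92412/307109 ≈ 0.30091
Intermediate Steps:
g = -4/9 (g = -(-7 + 11)/9 = -1/9*4 = -4/9 ≈ -0.44444)
l = -108
v = 23103/27919 (v = 438957*(1/530461) = 23103/27919 ≈ 0.82750)
A(P, y) = y/9 (A(P, y) = (y*(-1) + y*2)/9 = (-y + 2*y)/9 = y/9)
v/A(l, M(g)) = 23103/(27919*(((-11/(-4/9))/9))) = 23103/(27919*(((-11*(-9/4))/9))) = 23103/(27919*(((1/9)*(99/4)))) = 23103/(27919*(11/4)) = (23103/27919)*(4/11) = 92412/307109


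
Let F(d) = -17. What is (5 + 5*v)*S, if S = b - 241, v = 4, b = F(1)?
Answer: -6450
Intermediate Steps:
b = -17
S = -258 (S = -17 - 241 = -258)
(5 + 5*v)*S = (5 + 5*4)*(-258) = (5 + 20)*(-258) = 25*(-258) = -6450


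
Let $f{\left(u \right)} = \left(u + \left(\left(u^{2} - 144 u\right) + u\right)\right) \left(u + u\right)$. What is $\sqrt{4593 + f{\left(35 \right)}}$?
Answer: $i \sqrt{257557} \approx 507.5 i$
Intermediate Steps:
$f{\left(u \right)} = 2 u \left(u^{2} - 142 u\right)$ ($f{\left(u \right)} = \left(u + \left(u^{2} - 143 u\right)\right) 2 u = \left(u^{2} - 142 u\right) 2 u = 2 u \left(u^{2} - 142 u\right)$)
$\sqrt{4593 + f{\left(35 \right)}} = \sqrt{4593 + 2 \cdot 35^{2} \left(-142 + 35\right)} = \sqrt{4593 + 2 \cdot 1225 \left(-107\right)} = \sqrt{4593 - 262150} = \sqrt{-257557} = i \sqrt{257557}$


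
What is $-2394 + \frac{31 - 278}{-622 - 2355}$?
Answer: $- \frac{548207}{229} \approx -2393.9$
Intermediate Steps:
$-2394 + \frac{31 - 278}{-622 - 2355} = -2394 - \frac{247}{-2977} = -2394 - - \frac{19}{229} = -2394 + \frac{19}{229} = - \frac{548207}{229}$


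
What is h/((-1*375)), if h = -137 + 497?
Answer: -24/25 ≈ -0.96000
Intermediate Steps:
h = 360
h/((-1*375)) = 360/((-1*375)) = 360/(-375) = 360*(-1/375) = -24/25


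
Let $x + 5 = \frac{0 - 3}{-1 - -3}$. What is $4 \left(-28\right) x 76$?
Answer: $55328$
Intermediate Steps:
$x = - \frac{13}{2}$ ($x = -5 + \frac{0 - 3}{-1 - -3} = -5 - \frac{3}{-1 + 3} = -5 - \frac{3}{2} = - \frac{13}{2} \approx -6.5$)
$4 \left(-28\right) x 76 = 4 \left(-28\right) \left(- \frac{13}{2}\right) 76 = \left(-112\right) \left(- \frac{13}{2}\right) 76 = 728 \cdot 76 = 55328$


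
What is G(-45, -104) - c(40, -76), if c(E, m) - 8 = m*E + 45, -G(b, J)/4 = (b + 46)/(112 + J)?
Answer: 5973/2 ≈ 2986.5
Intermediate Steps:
G(b, J) = -4*(46 + b)/(112 + J) (G(b, J) = -4*(b + 46)/(112 + J) = -4*(46 + b)/(112 + J))
c(E, m) = 53 + E*m (c(E, m) = 8 + (m*E + 45) = 8 + (E*m + 45) = 8 + (45 + E*m) = 53 + E*m)
G(-45, -104) - c(40, -76) = 4*(-46 - 1*(-45))/(112 - 104) - (53 + 40*(-76)) = 4*(-46 + 45)/8 - (53 - 3040) = 4*(⅛)*(-1) - 1*(-2987) = -½ + 2987 = 5973/2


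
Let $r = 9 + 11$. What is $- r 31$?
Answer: $-620$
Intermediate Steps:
$r = 20$
$- r 31 = \left(-1\right) 20 \cdot 31 = \left(-20\right) 31 = -620$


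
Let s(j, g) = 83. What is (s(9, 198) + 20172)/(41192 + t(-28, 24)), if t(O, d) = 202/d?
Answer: 48612/98881 ≈ 0.49162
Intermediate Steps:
(s(9, 198) + 20172)/(41192 + t(-28, 24)) = (83 + 20172)/(41192 + 202/24) = 20255/(41192 + 202*(1/24)) = 20255/(41192 + 101/12) = 20255/(494405/12) = 20255*(12/494405) = 48612/98881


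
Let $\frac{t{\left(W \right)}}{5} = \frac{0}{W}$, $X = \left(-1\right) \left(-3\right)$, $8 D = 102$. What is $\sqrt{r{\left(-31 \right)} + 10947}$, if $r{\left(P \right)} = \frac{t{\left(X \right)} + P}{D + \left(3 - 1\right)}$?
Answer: $\frac{13 \sqrt{225439}}{59} \approx 104.62$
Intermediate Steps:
$D = \frac{51}{4}$ ($D = \frac{1}{8} \cdot 102 = \frac{51}{4} \approx 12.75$)
$X = 3$
$t{\left(W \right)} = 0$ ($t{\left(W \right)} = 5 \frac{0}{W} = 5 \cdot 0 = 0$)
$r{\left(P \right)} = \frac{4 P}{59}$ ($r{\left(P \right)} = \frac{0 + P}{\frac{51}{4} + \left(3 - 1\right)} = \frac{P}{\frac{51}{4} + 2} = \frac{P}{\frac{59}{4}} = P \frac{4}{59} = \frac{4 P}{59}$)
$\sqrt{r{\left(-31 \right)} + 10947} = \sqrt{\frac{4}{59} \left(-31\right) + 10947} = \sqrt{- \frac{124}{59} + 10947} = \sqrt{\frac{645749}{59}} = \frac{13 \sqrt{225439}}{59}$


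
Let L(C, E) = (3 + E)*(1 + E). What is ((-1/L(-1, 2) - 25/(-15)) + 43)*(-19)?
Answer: -4237/5 ≈ -847.40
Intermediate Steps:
L(C, E) = (1 + E)*(3 + E)
((-1/L(-1, 2) - 25/(-15)) + 43)*(-19) = ((-1/(3 + 2**2 + 4*2) - 25/(-15)) + 43)*(-19) = ((-1/(3 + 4 + 8) - 25*(-1/15)) + 43)*(-19) = ((-1/15 + 5/3) + 43)*(-19) = (8/5 + 43)*(-19) = (223/5)*(-19) = -4237/5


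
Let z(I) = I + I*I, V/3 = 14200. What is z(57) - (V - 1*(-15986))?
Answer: -55280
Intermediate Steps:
V = 42600 (V = 3*14200 = 42600)
z(I) = I + I**2
z(57) - (V - 1*(-15986)) = 57*(1 + 57) - (42600 - 1*(-15986)) = 57*58 - (42600 + 15986) = 3306 - 1*58586 = 3306 - 58586 = -55280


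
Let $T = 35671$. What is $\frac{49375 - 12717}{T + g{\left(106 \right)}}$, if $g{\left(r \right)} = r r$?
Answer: $\frac{36658}{46907} \approx 0.7815$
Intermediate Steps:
$g{\left(r \right)} = r^{2}$
$\frac{49375 - 12717}{T + g{\left(106 \right)}} = \frac{49375 - 12717}{35671 + 106^{2}} = \frac{36658}{35671 + 11236} = \frac{36658}{46907}$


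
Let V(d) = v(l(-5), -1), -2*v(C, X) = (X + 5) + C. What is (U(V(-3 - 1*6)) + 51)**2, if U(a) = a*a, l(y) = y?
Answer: 42025/16 ≈ 2626.6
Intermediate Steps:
v(C, X) = -5/2 - C/2 - X/2 (v(C, X) = -((X + 5) + C)/2 = -((5 + X) + C)/2 = -(5 + C + X)/2 = -5/2 - C/2 - X/2)
V(d) = 1/2 (V(d) = -5/2 - 1/2*(-5) - 1/2*(-1) = -5/2 + 5/2 + 1/2 = 1/2)
U(a) = a**2
(U(V(-3 - 1*6)) + 51)**2 = ((1/2)**2 + 51)**2 = (1/4 + 51)**2 = (205/4)**2 = 42025/16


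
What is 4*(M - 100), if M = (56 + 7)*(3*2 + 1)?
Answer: 1364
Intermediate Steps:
M = 441 (M = 63*(6 + 1) = 63*7 = 441)
4*(M - 100) = 4*(441 - 100) = 4*341 = 1364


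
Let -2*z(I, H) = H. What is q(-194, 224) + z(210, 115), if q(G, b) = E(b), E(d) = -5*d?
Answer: -2355/2 ≈ -1177.5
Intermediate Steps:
z(I, H) = -H/2
q(G, b) = -5*b
q(-194, 224) + z(210, 115) = -5*224 - 1/2*115 = -1120 - 115/2 = -2355/2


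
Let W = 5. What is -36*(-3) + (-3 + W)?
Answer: 110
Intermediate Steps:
-36*(-3) + (-3 + W) = -36*(-3) + (-3 + 5) = 108 + 2 = 110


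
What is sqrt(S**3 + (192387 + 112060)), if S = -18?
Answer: sqrt(298615) ≈ 546.46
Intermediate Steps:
sqrt(S**3 + (192387 + 112060)) = sqrt((-18)**3 + (192387 + 112060)) = sqrt(-5832 + 304447) = sqrt(298615)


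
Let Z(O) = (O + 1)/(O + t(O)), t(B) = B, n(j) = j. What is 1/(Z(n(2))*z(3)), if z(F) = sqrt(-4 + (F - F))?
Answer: -2*I/3 ≈ -0.66667*I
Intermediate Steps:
Z(O) = (1 + O)/(2*O) (Z(O) = (O + 1)/(O + O) = (1 + O)/((2*O)) = (1 + O)*(1/(2*O)) = (1 + O)/(2*O))
z(F) = 2*I (z(F) = sqrt(-4 + 0) = sqrt(-4) = 2*I)
1/(Z(n(2))*z(3)) = 1/(((1/2)*(1 + 2)/2)*(2*I)) = 1/(((1/2)*(1/2)*3)*(2*I)) = 1/(3*(2*I)/4) = 1/(3*I/2) = -2*I/3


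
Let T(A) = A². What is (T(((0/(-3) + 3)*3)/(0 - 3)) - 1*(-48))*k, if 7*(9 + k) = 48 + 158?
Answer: 8151/7 ≈ 1164.4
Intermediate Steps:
k = 143/7 (k = -9 + (48 + 158)/7 = -9 + (⅐)*206 = -9 + 206/7 = 143/7 ≈ 20.429)
(T(((0/(-3) + 3)*3)/(0 - 3)) - 1*(-48))*k = ((((0/(-3) + 3)*3)/(0 - 3))² - 1*(-48))*(143/7) = ((((0*(-⅓) + 3)*3)/(-3))² + 48)*(143/7) = ((-(0 + 3)*3/3)² + 48)*(143/7) = ((-3)² + 48)*(143/7) = (9 + 48)*(143/7) = 57*(143/7) = 8151/7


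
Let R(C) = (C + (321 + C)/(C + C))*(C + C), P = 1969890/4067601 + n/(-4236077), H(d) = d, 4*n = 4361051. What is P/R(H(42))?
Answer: 1737711941941/29797573787381692 ≈ 5.8317e-5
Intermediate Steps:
n = 4361051/4 (n = (¼)*4361051 = 4361051/4 ≈ 1.0903e+6)
P = 5213135825823/22974228055036 (P = 1969890/4067601 + (4361051/4)/(-4236077) = 1969890*(1/4067601) + (4361051/4)*(-1/4236077) = 656630/1355867 - 4361051/16944308 = 5213135825823/22974228055036 ≈ 0.22691)
R(C) = 2*C*(C + (321 + C)/(2*C)) (R(C) = (C + (321 + C)/((2*C)))*(2*C) = (C + (321 + C)*(1/(2*C)))*(2*C) = (C + (321 + C)/(2*C))*(2*C) = 2*C*(C + (321 + C)/(2*C)))
P/R(H(42)) = 5213135825823/(22974228055036*(321 + 42 + 2*42²)) = 5213135825823/(22974228055036*(321 + 42 + 2*1764)) = 5213135825823/(22974228055036*(321 + 42 + 3528)) = (5213135825823/22974228055036)/3891 = (5213135825823/22974228055036)*(1/3891) = 1737711941941/29797573787381692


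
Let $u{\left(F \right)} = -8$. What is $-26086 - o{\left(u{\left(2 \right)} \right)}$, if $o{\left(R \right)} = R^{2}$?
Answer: $-26150$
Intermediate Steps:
$-26086 - o{\left(u{\left(2 \right)} \right)} = -26086 - \left(-8\right)^{2} = -26086 - 64 = -26150$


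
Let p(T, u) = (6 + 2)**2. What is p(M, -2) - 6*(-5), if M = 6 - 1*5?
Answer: 94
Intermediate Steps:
M = 1 (M = 6 - 5 = 1)
p(T, u) = 64 (p(T, u) = 8**2 = 64)
p(M, -2) - 6*(-5) = 64 - 6*(-5) = 64 + 30 = 94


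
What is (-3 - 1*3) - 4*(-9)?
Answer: 30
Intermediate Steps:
(-3 - 1*3) - 4*(-9) = (-3 - 3) + 36 = -6 + 36 = 30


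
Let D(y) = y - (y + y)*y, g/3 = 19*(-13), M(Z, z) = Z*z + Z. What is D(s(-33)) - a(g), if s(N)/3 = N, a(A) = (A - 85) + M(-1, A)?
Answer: -19615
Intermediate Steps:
M(Z, z) = Z + Z*z
g = -741 (g = 3*(19*(-13)) = 3*(-247) = -741)
a(A) = -86 (a(A) = (A - 85) - (1 + A) = (-85 + A) + (-1 - A) = -86)
s(N) = 3*N
D(y) = y - 2*y² (D(y) = y - 2*y*y = y - 2*y²)
D(s(-33)) - a(g) = (3*(-33))*(1 - 6*(-33)) - 1*(-86) = -99*(1 - 2*(-99)) + 86 = -99*(1 + 198) + 86 = -99*199 + 86 = -19701 + 86 = -19615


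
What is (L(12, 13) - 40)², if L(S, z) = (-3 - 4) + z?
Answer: 1156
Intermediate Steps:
L(S, z) = -7 + z
(L(12, 13) - 40)² = ((-7 + 13) - 40)² = (6 - 40)² = (-34)² = 1156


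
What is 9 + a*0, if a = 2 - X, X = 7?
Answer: 9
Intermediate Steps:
a = -5 (a = 2 - 1*7 = 2 - 7 = -5)
9 + a*0 = 9 - 5*0 = 9 + 0 = 9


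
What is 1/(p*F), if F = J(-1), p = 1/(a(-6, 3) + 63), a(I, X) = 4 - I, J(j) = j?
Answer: -73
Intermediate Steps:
p = 1/73 (p = 1/((4 - 1*(-6)) + 63) = 1/((4 + 6) + 63) = 1/(10 + 63) = 1/73 ≈ 0.013699)
F = -1
1/(p*F) = 1/((1/73)*(-1)) = 1/(-1/73) = -73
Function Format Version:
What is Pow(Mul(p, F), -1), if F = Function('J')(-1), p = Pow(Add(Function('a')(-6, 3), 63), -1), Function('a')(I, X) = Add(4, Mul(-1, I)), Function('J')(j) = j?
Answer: -73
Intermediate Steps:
p = Rational(1, 73) (p = Pow(Add(Add(4, Mul(-1, -6)), 63), -1) = Pow(Add(Add(4, 6), 63), -1) = Pow(Add(10, 63), -1) = Pow(73, -1) = Rational(1, 73) ≈ 0.013699)
F = -1
Pow(Mul(p, F), -1) = Pow(Mul(Rational(1, 73), -1), -1) = Pow(Rational(-1, 73), -1) = -73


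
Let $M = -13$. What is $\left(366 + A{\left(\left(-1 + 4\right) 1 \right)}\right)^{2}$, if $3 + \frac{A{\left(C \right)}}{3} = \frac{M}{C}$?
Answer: $118336$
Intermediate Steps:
$A{\left(C \right)} = -9 - \frac{39}{C}$ ($A{\left(C \right)} = -9 + 3 \left(- \frac{13}{C}\right) = -9 - \frac{39}{C}$)
$\left(366 + A{\left(\left(-1 + 4\right) 1 \right)}\right)^{2} = \left(366 - \left(9 + \frac{39}{\left(-1 + 4\right) 1}\right)\right)^{2} = \left(366 - \left(9 + \frac{39}{3 \cdot 1}\right)\right)^{2} = \left(366 - \left(9 + \frac{39}{3}\right)\right)^{2} = \left(366 - 22\right)^{2} = 344^{2} = 118336$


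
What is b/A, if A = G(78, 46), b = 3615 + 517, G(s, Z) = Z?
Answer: 2066/23 ≈ 89.826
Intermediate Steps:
b = 4132
A = 46
b/A = 4132/46 = 4132*(1/46) = 2066/23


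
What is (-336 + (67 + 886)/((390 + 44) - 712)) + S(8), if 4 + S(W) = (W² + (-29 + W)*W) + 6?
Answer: -122717/278 ≈ -441.43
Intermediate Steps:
S(W) = 2 + W² + W*(-29 + W) (S(W) = -4 + ((W² + (-29 + W)*W) + 6) = -4 + ((W² + W*(-29 + W)) + 6) = -4 + (6 + W² + W*(-29 + W)) = 2 + W² + W*(-29 + W))
(-336 + (67 + 886)/((390 + 44) - 712)) + S(8) = (-336 + (67 + 886)/((390 + 44) - 712)) + (2 - 29*8 + 2*8²) = (-336 + 953/(434 - 712)) + (2 - 232 + 2*64) = (-336 + 953/(-278)) + (2 - 232 + 128) = (-336 + 953*(-1/278)) - 102 = (-336 - 953/278) - 102 = -94361/278 - 102 = -122717/278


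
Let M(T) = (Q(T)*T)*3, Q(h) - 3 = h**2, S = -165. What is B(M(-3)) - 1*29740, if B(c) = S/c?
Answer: -1070585/36 ≈ -29738.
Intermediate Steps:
Q(h) = 3 + h**2
M(T) = 3*T*(3 + T**2) (M(T) = ((3 + T**2)*T)*3 = (T*(3 + T**2))*3 = 3*T*(3 + T**2))
B(c) = -165/c
B(M(-3)) - 1*29740 = -165*(-1/(9*(3 + (-3)**2))) - 1*29740 = -165*(-1/(9*(3 + 9))) - 29740 = -165/(3*(-3)*12) - 29740 = -165/(-108) - 29740 = -165*(-1/108) - 29740 = 55/36 - 29740 = -1070585/36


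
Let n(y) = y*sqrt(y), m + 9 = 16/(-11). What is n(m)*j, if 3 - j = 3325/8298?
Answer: -2480435*I*sqrt(1265)/1004058 ≈ -87.865*I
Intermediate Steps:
m = -115/11 (m = -9 + 16/(-11) = -9 + 16*(-1/11) = -9 - 16/11 = -115/11 ≈ -10.455)
n(y) = y**(3/2)
j = 21569/8298 (j = 3 - 3325/8298 = 21569/8298 ≈ 2.5993)
n(m)*j = (-115/11)**(3/2)*(21569/8298) = -115*I*sqrt(1265)/121*(21569/8298) = -2480435*I*sqrt(1265)/1004058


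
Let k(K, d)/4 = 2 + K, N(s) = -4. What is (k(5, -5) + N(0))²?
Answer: 576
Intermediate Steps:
k(K, d) = 8 + 4*K (k(K, d) = 4*(2 + K) = 8 + 4*K)
(k(5, -5) + N(0))² = ((8 + 4*5) - 4)² = ((8 + 20) - 4)² = (28 - 4)² = 24² = 576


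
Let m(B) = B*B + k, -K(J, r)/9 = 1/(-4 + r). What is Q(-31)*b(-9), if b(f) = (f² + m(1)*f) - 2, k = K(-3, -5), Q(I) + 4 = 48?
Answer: 2684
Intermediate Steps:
K(J, r) = -9/(-4 + r)
Q(I) = 44 (Q(I) = -4 + 48 = 44)
k = 1 (k = -9/(-4 - 5) = -9/(-9) = -9*(-⅑) = 1)
m(B) = 1 + B² (m(B) = B*B + 1 = B² + 1 = 1 + B²)
b(f) = -2 + f² + 2*f (b(f) = (f² + (1 + 1²)*f) - 2 = (f² + (1 + 1)*f) - 2 = (f² + 2*f) - 2 = -2 + f² + 2*f)
Q(-31)*b(-9) = 44*(-2 + (-9)² + 2*(-9)) = 44*(-2 + 81 - 18) = 44*61 = 2684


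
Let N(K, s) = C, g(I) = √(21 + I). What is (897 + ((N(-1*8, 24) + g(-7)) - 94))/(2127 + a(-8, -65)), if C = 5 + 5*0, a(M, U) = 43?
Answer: 404/1085 + √14/2170 ≈ 0.37407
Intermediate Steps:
C = 5 (C = 5 + 0 = 5)
N(K, s) = 5
(897 + ((N(-1*8, 24) + g(-7)) - 94))/(2127 + a(-8, -65)) = (897 + ((5 + √(21 - 7)) - 94))/(2127 + 43) = (897 + ((5 + √14) - 94))/2170 = (897 + (-89 + √14))*(1/2170) = (808 + √14)*(1/2170) = 404/1085 + √14/2170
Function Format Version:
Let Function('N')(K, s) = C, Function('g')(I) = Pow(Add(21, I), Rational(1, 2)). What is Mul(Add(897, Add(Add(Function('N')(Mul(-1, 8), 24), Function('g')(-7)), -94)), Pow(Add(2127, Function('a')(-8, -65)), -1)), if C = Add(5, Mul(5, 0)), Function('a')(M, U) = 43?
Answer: Add(Rational(404, 1085), Mul(Rational(1, 2170), Pow(14, Rational(1, 2)))) ≈ 0.37407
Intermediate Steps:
C = 5 (C = Add(5, 0) = 5)
Function('N')(K, s) = 5
Mul(Add(897, Add(Add(Function('N')(Mul(-1, 8), 24), Function('g')(-7)), -94)), Pow(Add(2127, Function('a')(-8, -65)), -1)) = Mul(Add(897, Add(Add(5, Pow(Add(21, -7), Rational(1, 2))), -94)), Pow(Add(2127, 43), -1)) = Mul(Add(897, Add(Add(5, Pow(14, Rational(1, 2))), -94)), Pow(2170, -1)) = Mul(Add(897, Add(-89, Pow(14, Rational(1, 2)))), Rational(1, 2170)) = Mul(Add(808, Pow(14, Rational(1, 2))), Rational(1, 2170)) = Add(Rational(404, 1085), Mul(Rational(1, 2170), Pow(14, Rational(1, 2))))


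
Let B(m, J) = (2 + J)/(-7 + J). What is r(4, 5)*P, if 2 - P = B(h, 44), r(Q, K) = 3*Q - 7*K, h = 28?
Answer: -644/37 ≈ -17.405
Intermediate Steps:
B(m, J) = (2 + J)/(-7 + J)
r(Q, K) = -7*K + 3*Q
P = 28/37 (P = 2 - (2 + 44)/(-7 + 44) = 2 - 46/37 = 28/37 ≈ 0.75676)
r(4, 5)*P = (-7*5 + 3*4)*(28/37) = (-35 + 12)*(28/37) = -23*28/37 = -644/37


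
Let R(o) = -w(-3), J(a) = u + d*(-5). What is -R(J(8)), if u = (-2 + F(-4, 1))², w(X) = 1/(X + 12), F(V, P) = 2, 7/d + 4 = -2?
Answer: ⅑ ≈ 0.11111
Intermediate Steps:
d = -7/6 (d = 7/(-4 - 2) = 7/(-6) = 7*(-⅙) = -7/6 ≈ -1.1667)
w(X) = 1/(12 + X)
u = 0 (u = (-2 + 2)² = 0² = 0)
J(a) = 35/6 (J(a) = 0 - 7/6*(-5) = 0 + 35/6 = 35/6)
R(o) = -⅑ (R(o) = -1/(12 - 3) = -1/9 = -1*⅑ = -⅑)
-R(J(8)) = -1*(-⅑) = ⅑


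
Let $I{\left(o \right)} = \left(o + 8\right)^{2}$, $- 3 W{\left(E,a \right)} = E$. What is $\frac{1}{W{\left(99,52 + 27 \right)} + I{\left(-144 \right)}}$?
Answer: $\frac{1}{18463} \approx 5.4162 \cdot 10^{-5}$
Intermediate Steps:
$W{\left(E,a \right)} = - \frac{E}{3}$
$I{\left(o \right)} = \left(8 + o\right)^{2}$
$\frac{1}{W{\left(99,52 + 27 \right)} + I{\left(-144 \right)}} = \frac{1}{\left(- \frac{1}{3}\right) 99 + \left(8 - 144\right)^{2}} = \frac{1}{-33 + \left(-136\right)^{2}} = \frac{1}{-33 + 18496} = \frac{1}{18463}$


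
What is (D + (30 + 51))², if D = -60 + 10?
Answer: 961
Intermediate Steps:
D = -50
(D + (30 + 51))² = (-50 + (30 + 51))² = (-50 + 81)² = 31² = 961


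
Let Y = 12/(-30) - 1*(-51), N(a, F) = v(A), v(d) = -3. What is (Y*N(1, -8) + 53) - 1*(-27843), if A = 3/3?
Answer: 138721/5 ≈ 27744.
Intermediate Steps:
A = 1 (A = 3*(⅓) = 1)
N(a, F) = -3
Y = 253/5 (Y = 12*(-1/30) + 51 = -⅖ + 51 = 253/5 ≈ 50.600)
(Y*N(1, -8) + 53) - 1*(-27843) = ((253/5)*(-3) + 53) - 1*(-27843) = (-759/5 + 53) + 27843 = -494/5 + 27843 = 138721/5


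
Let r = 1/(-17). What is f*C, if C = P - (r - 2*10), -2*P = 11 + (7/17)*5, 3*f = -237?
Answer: -18170/17 ≈ -1068.8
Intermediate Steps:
f = -79 (f = (1/3)*(-237) = -79)
P = -111/17 (P = -(11 + (7/17)*5)/2 = -(11 + 35/17)/2 = -1/2*222/17 = -111/17 ≈ -6.5294)
r = -1/17 ≈ -0.058824
C = 230/17 (C = -111/17 - (-1/17 - 2*10) = -111/17 - (-1/17 - 20) = -111/17 - 1*(-341/17) = -111/17 + 341/17 = 230/17 ≈ 13.529)
f*C = -79*230/17 = -18170/17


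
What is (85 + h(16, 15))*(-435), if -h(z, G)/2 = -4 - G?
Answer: -53505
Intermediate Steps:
h(z, G) = 8 + 2*G (h(z, G) = -2*(-4 - G) = 8 + 2*G)
(85 + h(16, 15))*(-435) = (85 + (8 + 2*15))*(-435) = (85 + (8 + 30))*(-435) = (85 + 38)*(-435) = 123*(-435) = -53505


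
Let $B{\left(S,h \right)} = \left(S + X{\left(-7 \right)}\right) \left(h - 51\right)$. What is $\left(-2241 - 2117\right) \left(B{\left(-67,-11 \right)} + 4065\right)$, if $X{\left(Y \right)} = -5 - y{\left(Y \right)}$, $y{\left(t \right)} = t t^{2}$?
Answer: $55507846$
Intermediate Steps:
$y{\left(t \right)} = t^{3}$
$X{\left(Y \right)} = -5 - Y^{3}$
$B{\left(S,h \right)} = \left(-51 + h\right) \left(338 + S\right)$ ($B{\left(S,h \right)} = \left(S - -338\right) \left(h - 51\right) = \left(S - -338\right) \left(-51 + h\right) = \left(S + \left(-5 + 343\right)\right) \left(-51 + h\right) = \left(S + 338\right) \left(-51 + h\right) = \left(338 + S\right) \left(-51 + h\right) = \left(-51 + h\right) \left(338 + S\right)$)
$\left(-2241 - 2117\right) \left(B{\left(-67,-11 \right)} + 4065\right) = \left(-2241 - 2117\right) \left(\left(-17238 - -3417 + 338 \left(-11\right) - -737\right) + 4065\right) = - 4358 \left(\left(-17238 + 3417 - 3718 + 737\right) + 4065\right) = - 4358 \left(-16802 + 4065\right) = \left(-4358\right) \left(-12737\right) = 55507846$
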